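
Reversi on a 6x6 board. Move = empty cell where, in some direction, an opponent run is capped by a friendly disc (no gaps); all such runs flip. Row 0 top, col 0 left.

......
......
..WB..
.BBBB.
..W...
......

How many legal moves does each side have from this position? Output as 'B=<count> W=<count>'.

Answer: B=7 W=4

Derivation:
-- B to move --
(1,1): flips 1 -> legal
(1,2): flips 1 -> legal
(1,3): flips 1 -> legal
(2,1): flips 1 -> legal
(4,1): no bracket -> illegal
(4,3): no bracket -> illegal
(5,1): flips 1 -> legal
(5,2): flips 1 -> legal
(5,3): flips 1 -> legal
B mobility = 7
-- W to move --
(1,2): no bracket -> illegal
(1,3): no bracket -> illegal
(1,4): no bracket -> illegal
(2,0): flips 1 -> legal
(2,1): no bracket -> illegal
(2,4): flips 2 -> legal
(2,5): no bracket -> illegal
(3,0): no bracket -> illegal
(3,5): no bracket -> illegal
(4,0): flips 1 -> legal
(4,1): no bracket -> illegal
(4,3): no bracket -> illegal
(4,4): flips 1 -> legal
(4,5): no bracket -> illegal
W mobility = 4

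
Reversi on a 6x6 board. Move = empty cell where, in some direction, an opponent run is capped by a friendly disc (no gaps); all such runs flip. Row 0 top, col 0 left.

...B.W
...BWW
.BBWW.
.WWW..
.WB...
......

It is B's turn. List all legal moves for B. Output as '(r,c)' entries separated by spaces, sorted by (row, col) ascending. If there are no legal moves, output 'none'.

Answer: (2,0) (2,5) (3,5) (4,0) (4,3) (4,4) (5,1)

Derivation:
(0,4): no bracket -> illegal
(1,2): no bracket -> illegal
(2,0): flips 1 -> legal
(2,5): flips 3 -> legal
(3,0): no bracket -> illegal
(3,4): no bracket -> illegal
(3,5): flips 1 -> legal
(4,0): flips 2 -> legal
(4,3): flips 3 -> legal
(4,4): flips 1 -> legal
(5,0): no bracket -> illegal
(5,1): flips 2 -> legal
(5,2): no bracket -> illegal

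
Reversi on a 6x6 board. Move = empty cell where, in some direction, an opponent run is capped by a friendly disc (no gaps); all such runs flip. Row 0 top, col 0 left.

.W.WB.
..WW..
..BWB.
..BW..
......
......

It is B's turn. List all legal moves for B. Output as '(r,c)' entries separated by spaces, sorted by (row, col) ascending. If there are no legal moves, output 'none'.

(0,0): no bracket -> illegal
(0,2): flips 3 -> legal
(1,0): no bracket -> illegal
(1,1): no bracket -> illegal
(1,4): flips 1 -> legal
(2,1): no bracket -> illegal
(3,4): flips 1 -> legal
(4,2): flips 1 -> legal
(4,3): no bracket -> illegal
(4,4): flips 1 -> legal

Answer: (0,2) (1,4) (3,4) (4,2) (4,4)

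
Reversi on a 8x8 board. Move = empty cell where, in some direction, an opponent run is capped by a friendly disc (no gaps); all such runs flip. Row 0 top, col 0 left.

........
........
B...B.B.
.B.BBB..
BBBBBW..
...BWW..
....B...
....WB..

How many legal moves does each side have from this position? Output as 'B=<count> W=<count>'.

Answer: B=5 W=8

Derivation:
-- B to move --
(3,6): no bracket -> illegal
(4,6): flips 2 -> legal
(5,6): flips 3 -> legal
(6,3): no bracket -> illegal
(6,5): flips 3 -> legal
(6,6): flips 1 -> legal
(7,3): flips 1 -> legal
B mobility = 5
-- W to move --
(1,0): no bracket -> illegal
(1,1): no bracket -> illegal
(1,3): no bracket -> illegal
(1,4): flips 3 -> legal
(1,5): no bracket -> illegal
(1,6): no bracket -> illegal
(1,7): no bracket -> illegal
(2,1): no bracket -> illegal
(2,2): flips 2 -> legal
(2,3): flips 1 -> legal
(2,5): flips 1 -> legal
(2,7): no bracket -> illegal
(3,0): no bracket -> illegal
(3,2): flips 1 -> legal
(3,6): no bracket -> illegal
(3,7): no bracket -> illegal
(4,6): no bracket -> illegal
(5,0): no bracket -> illegal
(5,1): no bracket -> illegal
(5,2): flips 1 -> legal
(6,2): no bracket -> illegal
(6,3): no bracket -> illegal
(6,5): no bracket -> illegal
(6,6): no bracket -> illegal
(7,3): flips 1 -> legal
(7,6): flips 1 -> legal
W mobility = 8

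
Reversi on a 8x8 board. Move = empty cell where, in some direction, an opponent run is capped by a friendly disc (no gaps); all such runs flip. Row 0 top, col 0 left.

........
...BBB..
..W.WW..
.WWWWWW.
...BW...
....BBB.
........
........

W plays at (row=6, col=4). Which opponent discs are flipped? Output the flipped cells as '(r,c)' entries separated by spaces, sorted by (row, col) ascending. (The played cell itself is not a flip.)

Answer: (5,4)

Derivation:
Dir NW: first cell '.' (not opp) -> no flip
Dir N: opp run (5,4) capped by W -> flip
Dir NE: opp run (5,5), next='.' -> no flip
Dir W: first cell '.' (not opp) -> no flip
Dir E: first cell '.' (not opp) -> no flip
Dir SW: first cell '.' (not opp) -> no flip
Dir S: first cell '.' (not opp) -> no flip
Dir SE: first cell '.' (not opp) -> no flip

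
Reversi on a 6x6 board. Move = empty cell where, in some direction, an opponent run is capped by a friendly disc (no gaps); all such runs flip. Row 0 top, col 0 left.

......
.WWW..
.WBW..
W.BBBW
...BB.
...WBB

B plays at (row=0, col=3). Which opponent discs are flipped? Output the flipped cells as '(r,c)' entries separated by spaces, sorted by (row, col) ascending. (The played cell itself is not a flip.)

Dir NW: edge -> no flip
Dir N: edge -> no flip
Dir NE: edge -> no flip
Dir W: first cell '.' (not opp) -> no flip
Dir E: first cell '.' (not opp) -> no flip
Dir SW: opp run (1,2) (2,1) (3,0), next=edge -> no flip
Dir S: opp run (1,3) (2,3) capped by B -> flip
Dir SE: first cell '.' (not opp) -> no flip

Answer: (1,3) (2,3)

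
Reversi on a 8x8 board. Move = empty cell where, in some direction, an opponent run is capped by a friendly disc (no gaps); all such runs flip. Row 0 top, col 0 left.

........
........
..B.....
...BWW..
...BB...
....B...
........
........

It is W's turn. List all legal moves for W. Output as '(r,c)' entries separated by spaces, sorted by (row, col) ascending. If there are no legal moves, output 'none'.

Answer: (3,2) (5,2) (5,3) (6,4)

Derivation:
(1,1): no bracket -> illegal
(1,2): no bracket -> illegal
(1,3): no bracket -> illegal
(2,1): no bracket -> illegal
(2,3): no bracket -> illegal
(2,4): no bracket -> illegal
(3,1): no bracket -> illegal
(3,2): flips 1 -> legal
(4,2): no bracket -> illegal
(4,5): no bracket -> illegal
(5,2): flips 1 -> legal
(5,3): flips 1 -> legal
(5,5): no bracket -> illegal
(6,3): no bracket -> illegal
(6,4): flips 2 -> legal
(6,5): no bracket -> illegal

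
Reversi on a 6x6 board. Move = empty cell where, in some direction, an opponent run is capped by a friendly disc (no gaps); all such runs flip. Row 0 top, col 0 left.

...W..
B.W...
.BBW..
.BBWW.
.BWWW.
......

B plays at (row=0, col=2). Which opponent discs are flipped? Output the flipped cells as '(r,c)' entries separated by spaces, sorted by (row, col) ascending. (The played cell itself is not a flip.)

Answer: (1,2)

Derivation:
Dir NW: edge -> no flip
Dir N: edge -> no flip
Dir NE: edge -> no flip
Dir W: first cell '.' (not opp) -> no flip
Dir E: opp run (0,3), next='.' -> no flip
Dir SW: first cell '.' (not opp) -> no flip
Dir S: opp run (1,2) capped by B -> flip
Dir SE: first cell '.' (not opp) -> no flip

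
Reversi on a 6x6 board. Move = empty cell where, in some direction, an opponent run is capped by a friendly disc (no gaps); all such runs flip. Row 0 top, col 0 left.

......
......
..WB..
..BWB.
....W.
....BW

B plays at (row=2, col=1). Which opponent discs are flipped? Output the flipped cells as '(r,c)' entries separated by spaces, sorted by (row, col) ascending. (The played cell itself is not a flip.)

Dir NW: first cell '.' (not opp) -> no flip
Dir N: first cell '.' (not opp) -> no flip
Dir NE: first cell '.' (not opp) -> no flip
Dir W: first cell '.' (not opp) -> no flip
Dir E: opp run (2,2) capped by B -> flip
Dir SW: first cell '.' (not opp) -> no flip
Dir S: first cell '.' (not opp) -> no flip
Dir SE: first cell 'B' (not opp) -> no flip

Answer: (2,2)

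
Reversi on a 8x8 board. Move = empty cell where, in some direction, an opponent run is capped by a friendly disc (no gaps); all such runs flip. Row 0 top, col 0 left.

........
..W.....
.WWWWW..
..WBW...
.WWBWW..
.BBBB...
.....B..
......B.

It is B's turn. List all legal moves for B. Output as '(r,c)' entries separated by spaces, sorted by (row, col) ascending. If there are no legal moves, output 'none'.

Answer: (0,2) (1,0) (1,1) (1,3) (1,4) (1,5) (1,6) (3,0) (3,1) (3,5) (3,6) (4,0) (4,6) (5,5)

Derivation:
(0,1): no bracket -> illegal
(0,2): flips 4 -> legal
(0,3): no bracket -> illegal
(1,0): flips 2 -> legal
(1,1): flips 1 -> legal
(1,3): flips 1 -> legal
(1,4): flips 3 -> legal
(1,5): flips 1 -> legal
(1,6): flips 2 -> legal
(2,0): no bracket -> illegal
(2,6): no bracket -> illegal
(3,0): flips 1 -> legal
(3,1): flips 3 -> legal
(3,5): flips 2 -> legal
(3,6): flips 1 -> legal
(4,0): flips 2 -> legal
(4,6): flips 2 -> legal
(5,0): no bracket -> illegal
(5,5): flips 1 -> legal
(5,6): no bracket -> illegal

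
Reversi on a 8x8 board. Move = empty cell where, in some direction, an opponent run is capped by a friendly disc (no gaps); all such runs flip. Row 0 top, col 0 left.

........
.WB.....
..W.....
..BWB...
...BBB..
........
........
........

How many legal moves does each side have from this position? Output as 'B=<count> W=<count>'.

Answer: B=3 W=7

Derivation:
-- B to move --
(0,0): flips 3 -> legal
(0,1): no bracket -> illegal
(0,2): no bracket -> illegal
(1,0): flips 1 -> legal
(1,3): no bracket -> illegal
(2,0): no bracket -> illegal
(2,1): no bracket -> illegal
(2,3): flips 1 -> legal
(2,4): no bracket -> illegal
(3,1): no bracket -> illegal
(4,2): no bracket -> illegal
B mobility = 3
-- W to move --
(0,1): no bracket -> illegal
(0,2): flips 1 -> legal
(0,3): no bracket -> illegal
(1,3): flips 1 -> legal
(2,1): no bracket -> illegal
(2,3): no bracket -> illegal
(2,4): no bracket -> illegal
(2,5): no bracket -> illegal
(3,1): flips 1 -> legal
(3,5): flips 1 -> legal
(3,6): no bracket -> illegal
(4,1): no bracket -> illegal
(4,2): flips 1 -> legal
(4,6): no bracket -> illegal
(5,2): no bracket -> illegal
(5,3): flips 1 -> legal
(5,4): no bracket -> illegal
(5,5): flips 1 -> legal
(5,6): no bracket -> illegal
W mobility = 7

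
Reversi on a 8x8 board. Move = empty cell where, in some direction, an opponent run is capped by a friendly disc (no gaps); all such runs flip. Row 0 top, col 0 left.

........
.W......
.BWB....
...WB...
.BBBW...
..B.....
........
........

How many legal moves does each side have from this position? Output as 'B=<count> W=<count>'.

Answer: B=5 W=8

Derivation:
-- B to move --
(0,0): no bracket -> illegal
(0,1): flips 1 -> legal
(0,2): no bracket -> illegal
(1,0): no bracket -> illegal
(1,2): no bracket -> illegal
(1,3): no bracket -> illegal
(2,0): no bracket -> illegal
(2,4): flips 1 -> legal
(3,1): no bracket -> illegal
(3,2): flips 1 -> legal
(3,5): no bracket -> illegal
(4,5): flips 1 -> legal
(5,3): no bracket -> illegal
(5,4): flips 1 -> legal
(5,5): no bracket -> illegal
B mobility = 5
-- W to move --
(1,0): no bracket -> illegal
(1,2): no bracket -> illegal
(1,3): flips 1 -> legal
(1,4): no bracket -> illegal
(2,0): flips 1 -> legal
(2,4): flips 2 -> legal
(2,5): no bracket -> illegal
(3,0): no bracket -> illegal
(3,1): flips 1 -> legal
(3,2): no bracket -> illegal
(3,5): flips 1 -> legal
(4,0): flips 3 -> legal
(4,5): no bracket -> illegal
(5,0): no bracket -> illegal
(5,1): flips 1 -> legal
(5,3): flips 1 -> legal
(5,4): no bracket -> illegal
(6,1): no bracket -> illegal
(6,2): no bracket -> illegal
(6,3): no bracket -> illegal
W mobility = 8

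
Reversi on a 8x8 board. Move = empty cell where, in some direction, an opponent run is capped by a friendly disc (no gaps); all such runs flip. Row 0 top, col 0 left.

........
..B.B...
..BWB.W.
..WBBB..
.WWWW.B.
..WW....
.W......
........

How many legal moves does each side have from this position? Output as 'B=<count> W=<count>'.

Answer: B=10 W=10

Derivation:
-- B to move --
(1,3): flips 1 -> legal
(1,5): no bracket -> illegal
(1,6): no bracket -> illegal
(1,7): flips 1 -> legal
(2,1): no bracket -> illegal
(2,5): no bracket -> illegal
(2,7): no bracket -> illegal
(3,0): no bracket -> illegal
(3,1): flips 1 -> legal
(3,6): no bracket -> illegal
(3,7): no bracket -> illegal
(4,0): no bracket -> illegal
(4,5): no bracket -> illegal
(5,0): flips 3 -> legal
(5,1): flips 1 -> legal
(5,4): flips 1 -> legal
(5,5): flips 1 -> legal
(6,0): no bracket -> illegal
(6,2): flips 5 -> legal
(6,3): flips 2 -> legal
(6,4): no bracket -> illegal
(7,0): flips 3 -> legal
(7,1): no bracket -> illegal
(7,2): no bracket -> illegal
B mobility = 10
-- W to move --
(0,1): flips 1 -> legal
(0,2): flips 2 -> legal
(0,3): no bracket -> illegal
(0,4): flips 3 -> legal
(0,5): flips 1 -> legal
(1,1): flips 2 -> legal
(1,3): no bracket -> illegal
(1,5): flips 2 -> legal
(2,1): flips 1 -> legal
(2,5): flips 2 -> legal
(3,1): no bracket -> illegal
(3,6): flips 3 -> legal
(3,7): no bracket -> illegal
(4,5): flips 1 -> legal
(4,7): no bracket -> illegal
(5,5): no bracket -> illegal
(5,6): no bracket -> illegal
(5,7): no bracket -> illegal
W mobility = 10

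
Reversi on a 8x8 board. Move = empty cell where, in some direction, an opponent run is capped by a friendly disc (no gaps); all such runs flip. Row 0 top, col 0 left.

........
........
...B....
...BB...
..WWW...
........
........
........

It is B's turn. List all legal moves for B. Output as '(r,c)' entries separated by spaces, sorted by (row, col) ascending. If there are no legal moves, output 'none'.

(3,1): no bracket -> illegal
(3,2): no bracket -> illegal
(3,5): no bracket -> illegal
(4,1): no bracket -> illegal
(4,5): no bracket -> illegal
(5,1): flips 1 -> legal
(5,2): flips 1 -> legal
(5,3): flips 1 -> legal
(5,4): flips 1 -> legal
(5,5): flips 1 -> legal

Answer: (5,1) (5,2) (5,3) (5,4) (5,5)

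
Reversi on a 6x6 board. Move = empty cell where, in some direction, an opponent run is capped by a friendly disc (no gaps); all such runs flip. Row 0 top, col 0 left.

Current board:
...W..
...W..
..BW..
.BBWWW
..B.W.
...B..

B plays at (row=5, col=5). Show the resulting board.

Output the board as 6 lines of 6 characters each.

Answer: ...W..
...W..
..BW..
.BBBWW
..B.B.
...B.B

Derivation:
Place B at (5,5); scan 8 dirs for brackets.
Dir NW: opp run (4,4) (3,3) capped by B -> flip
Dir N: first cell '.' (not opp) -> no flip
Dir NE: edge -> no flip
Dir W: first cell '.' (not opp) -> no flip
Dir E: edge -> no flip
Dir SW: edge -> no flip
Dir S: edge -> no flip
Dir SE: edge -> no flip
All flips: (3,3) (4,4)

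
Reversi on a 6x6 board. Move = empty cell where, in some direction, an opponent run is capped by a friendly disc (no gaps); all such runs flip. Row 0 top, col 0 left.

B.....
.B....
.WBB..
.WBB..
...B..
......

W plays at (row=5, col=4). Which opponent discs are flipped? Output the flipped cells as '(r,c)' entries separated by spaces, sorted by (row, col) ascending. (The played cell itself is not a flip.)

Dir NW: opp run (4,3) (3,2) capped by W -> flip
Dir N: first cell '.' (not opp) -> no flip
Dir NE: first cell '.' (not opp) -> no flip
Dir W: first cell '.' (not opp) -> no flip
Dir E: first cell '.' (not opp) -> no flip
Dir SW: edge -> no flip
Dir S: edge -> no flip
Dir SE: edge -> no flip

Answer: (3,2) (4,3)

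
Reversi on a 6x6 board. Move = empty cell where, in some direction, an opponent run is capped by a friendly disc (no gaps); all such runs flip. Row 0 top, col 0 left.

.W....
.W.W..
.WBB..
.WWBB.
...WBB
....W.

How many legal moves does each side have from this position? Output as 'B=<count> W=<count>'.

Answer: B=10 W=6

Derivation:
-- B to move --
(0,0): flips 1 -> legal
(0,2): no bracket -> illegal
(0,3): flips 1 -> legal
(0,4): flips 1 -> legal
(1,0): no bracket -> illegal
(1,2): no bracket -> illegal
(1,4): no bracket -> illegal
(2,0): flips 1 -> legal
(2,4): no bracket -> illegal
(3,0): flips 2 -> legal
(4,0): flips 1 -> legal
(4,1): flips 1 -> legal
(4,2): flips 2 -> legal
(5,2): flips 1 -> legal
(5,3): flips 1 -> legal
(5,5): no bracket -> illegal
B mobility = 10
-- W to move --
(1,2): flips 1 -> legal
(1,4): flips 1 -> legal
(2,4): flips 4 -> legal
(2,5): flips 1 -> legal
(3,5): flips 2 -> legal
(4,2): no bracket -> illegal
(5,3): no bracket -> illegal
(5,5): flips 3 -> legal
W mobility = 6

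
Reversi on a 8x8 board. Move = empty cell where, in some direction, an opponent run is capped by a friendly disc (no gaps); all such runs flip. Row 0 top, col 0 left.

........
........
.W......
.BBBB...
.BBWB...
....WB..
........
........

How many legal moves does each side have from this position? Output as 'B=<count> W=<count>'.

-- B to move --
(1,0): flips 1 -> legal
(1,1): flips 1 -> legal
(1,2): no bracket -> illegal
(2,0): no bracket -> illegal
(2,2): no bracket -> illegal
(3,0): no bracket -> illegal
(4,5): no bracket -> illegal
(5,2): flips 1 -> legal
(5,3): flips 2 -> legal
(6,3): no bracket -> illegal
(6,4): flips 1 -> legal
(6,5): flips 2 -> legal
B mobility = 6
-- W to move --
(2,0): no bracket -> illegal
(2,2): no bracket -> illegal
(2,3): flips 1 -> legal
(2,4): flips 2 -> legal
(2,5): flips 1 -> legal
(3,0): no bracket -> illegal
(3,5): no bracket -> illegal
(4,0): flips 2 -> legal
(4,5): flips 1 -> legal
(4,6): no bracket -> illegal
(5,0): no bracket -> illegal
(5,1): flips 2 -> legal
(5,2): no bracket -> illegal
(5,3): no bracket -> illegal
(5,6): flips 1 -> legal
(6,4): no bracket -> illegal
(6,5): no bracket -> illegal
(6,6): no bracket -> illegal
W mobility = 7

Answer: B=6 W=7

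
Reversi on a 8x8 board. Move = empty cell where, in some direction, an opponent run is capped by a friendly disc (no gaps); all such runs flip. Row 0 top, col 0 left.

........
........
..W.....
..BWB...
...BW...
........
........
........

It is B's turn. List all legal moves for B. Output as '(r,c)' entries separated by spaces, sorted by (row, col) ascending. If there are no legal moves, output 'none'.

Answer: (1,2) (2,3) (4,5) (5,4)

Derivation:
(1,1): no bracket -> illegal
(1,2): flips 1 -> legal
(1,3): no bracket -> illegal
(2,1): no bracket -> illegal
(2,3): flips 1 -> legal
(2,4): no bracket -> illegal
(3,1): no bracket -> illegal
(3,5): no bracket -> illegal
(4,2): no bracket -> illegal
(4,5): flips 1 -> legal
(5,3): no bracket -> illegal
(5,4): flips 1 -> legal
(5,5): no bracket -> illegal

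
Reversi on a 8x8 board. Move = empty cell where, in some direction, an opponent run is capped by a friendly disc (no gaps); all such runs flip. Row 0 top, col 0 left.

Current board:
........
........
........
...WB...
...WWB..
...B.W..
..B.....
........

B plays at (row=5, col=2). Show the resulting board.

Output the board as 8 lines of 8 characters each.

Answer: ........
........
........
...WB...
...BWB..
..BB.W..
..B.....
........

Derivation:
Place B at (5,2); scan 8 dirs for brackets.
Dir NW: first cell '.' (not opp) -> no flip
Dir N: first cell '.' (not opp) -> no flip
Dir NE: opp run (4,3) capped by B -> flip
Dir W: first cell '.' (not opp) -> no flip
Dir E: first cell 'B' (not opp) -> no flip
Dir SW: first cell '.' (not opp) -> no flip
Dir S: first cell 'B' (not opp) -> no flip
Dir SE: first cell '.' (not opp) -> no flip
All flips: (4,3)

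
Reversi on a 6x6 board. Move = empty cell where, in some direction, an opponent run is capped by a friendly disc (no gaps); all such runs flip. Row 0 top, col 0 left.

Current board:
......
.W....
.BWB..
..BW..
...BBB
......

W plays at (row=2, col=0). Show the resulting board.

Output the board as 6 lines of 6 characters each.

Answer: ......
.W....
WWWB..
..BW..
...BBB
......

Derivation:
Place W at (2,0); scan 8 dirs for brackets.
Dir NW: edge -> no flip
Dir N: first cell '.' (not opp) -> no flip
Dir NE: first cell 'W' (not opp) -> no flip
Dir W: edge -> no flip
Dir E: opp run (2,1) capped by W -> flip
Dir SW: edge -> no flip
Dir S: first cell '.' (not opp) -> no flip
Dir SE: first cell '.' (not opp) -> no flip
All flips: (2,1)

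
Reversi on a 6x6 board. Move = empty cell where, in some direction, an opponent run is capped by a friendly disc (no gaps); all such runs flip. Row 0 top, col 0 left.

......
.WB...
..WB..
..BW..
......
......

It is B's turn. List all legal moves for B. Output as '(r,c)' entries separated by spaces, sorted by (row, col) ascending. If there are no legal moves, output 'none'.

(0,0): no bracket -> illegal
(0,1): no bracket -> illegal
(0,2): no bracket -> illegal
(1,0): flips 1 -> legal
(1,3): no bracket -> illegal
(2,0): no bracket -> illegal
(2,1): flips 1 -> legal
(2,4): no bracket -> illegal
(3,1): no bracket -> illegal
(3,4): flips 1 -> legal
(4,2): no bracket -> illegal
(4,3): flips 1 -> legal
(4,4): no bracket -> illegal

Answer: (1,0) (2,1) (3,4) (4,3)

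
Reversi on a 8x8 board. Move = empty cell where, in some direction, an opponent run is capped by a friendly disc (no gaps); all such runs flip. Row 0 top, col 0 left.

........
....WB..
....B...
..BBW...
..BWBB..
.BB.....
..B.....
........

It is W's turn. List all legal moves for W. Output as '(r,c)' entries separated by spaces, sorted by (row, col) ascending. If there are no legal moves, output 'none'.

Answer: (1,6) (2,1) (2,3) (3,1) (4,1) (4,6) (5,4) (5,6) (6,1)

Derivation:
(0,4): no bracket -> illegal
(0,5): no bracket -> illegal
(0,6): no bracket -> illegal
(1,3): no bracket -> illegal
(1,6): flips 1 -> legal
(2,1): flips 1 -> legal
(2,2): no bracket -> illegal
(2,3): flips 1 -> legal
(2,5): no bracket -> illegal
(2,6): no bracket -> illegal
(3,1): flips 2 -> legal
(3,5): no bracket -> illegal
(3,6): no bracket -> illegal
(4,0): no bracket -> illegal
(4,1): flips 1 -> legal
(4,6): flips 2 -> legal
(5,0): no bracket -> illegal
(5,3): no bracket -> illegal
(5,4): flips 1 -> legal
(5,5): no bracket -> illegal
(5,6): flips 1 -> legal
(6,0): no bracket -> illegal
(6,1): flips 1 -> legal
(6,3): no bracket -> illegal
(7,1): no bracket -> illegal
(7,2): no bracket -> illegal
(7,3): no bracket -> illegal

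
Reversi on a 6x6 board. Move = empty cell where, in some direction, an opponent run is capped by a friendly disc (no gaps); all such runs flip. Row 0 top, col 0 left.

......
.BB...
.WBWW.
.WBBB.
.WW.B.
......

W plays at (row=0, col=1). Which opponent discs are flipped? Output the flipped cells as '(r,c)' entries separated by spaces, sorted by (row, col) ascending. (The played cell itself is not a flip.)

Dir NW: edge -> no flip
Dir N: edge -> no flip
Dir NE: edge -> no flip
Dir W: first cell '.' (not opp) -> no flip
Dir E: first cell '.' (not opp) -> no flip
Dir SW: first cell '.' (not opp) -> no flip
Dir S: opp run (1,1) capped by W -> flip
Dir SE: opp run (1,2) capped by W -> flip

Answer: (1,1) (1,2)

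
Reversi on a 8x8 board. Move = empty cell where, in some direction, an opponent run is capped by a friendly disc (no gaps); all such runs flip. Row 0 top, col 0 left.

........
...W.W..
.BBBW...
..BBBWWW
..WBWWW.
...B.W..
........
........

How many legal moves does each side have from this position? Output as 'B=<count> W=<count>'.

-- B to move --
(0,2): no bracket -> illegal
(0,3): flips 1 -> legal
(0,4): flips 1 -> legal
(0,5): no bracket -> illegal
(0,6): flips 2 -> legal
(1,2): no bracket -> illegal
(1,4): flips 1 -> legal
(1,6): no bracket -> illegal
(2,5): flips 1 -> legal
(2,6): flips 2 -> legal
(2,7): no bracket -> illegal
(3,1): flips 1 -> legal
(4,1): flips 1 -> legal
(4,7): flips 3 -> legal
(5,1): flips 1 -> legal
(5,2): flips 1 -> legal
(5,4): flips 1 -> legal
(5,6): flips 1 -> legal
(5,7): no bracket -> illegal
(6,4): no bracket -> illegal
(6,5): no bracket -> illegal
(6,6): flips 2 -> legal
B mobility = 14
-- W to move --
(1,0): no bracket -> illegal
(1,1): flips 2 -> legal
(1,2): flips 4 -> legal
(1,4): no bracket -> illegal
(2,0): flips 3 -> legal
(2,5): no bracket -> illegal
(3,0): no bracket -> illegal
(3,1): flips 4 -> legal
(4,1): no bracket -> illegal
(5,2): no bracket -> illegal
(5,4): no bracket -> illegal
(6,2): flips 1 -> legal
(6,3): flips 4 -> legal
(6,4): flips 1 -> legal
W mobility = 7

Answer: B=14 W=7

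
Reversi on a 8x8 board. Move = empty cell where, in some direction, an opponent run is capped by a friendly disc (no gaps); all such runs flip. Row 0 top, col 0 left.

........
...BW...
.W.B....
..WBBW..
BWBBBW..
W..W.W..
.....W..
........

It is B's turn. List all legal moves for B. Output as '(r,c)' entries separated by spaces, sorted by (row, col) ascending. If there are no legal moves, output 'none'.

Answer: (0,5) (1,0) (1,5) (2,2) (2,6) (3,1) (3,6) (4,6) (5,6) (6,0) (6,2) (6,3) (6,4) (6,6)

Derivation:
(0,3): no bracket -> illegal
(0,4): no bracket -> illegal
(0,5): flips 1 -> legal
(1,0): flips 2 -> legal
(1,1): no bracket -> illegal
(1,2): no bracket -> illegal
(1,5): flips 1 -> legal
(2,0): no bracket -> illegal
(2,2): flips 1 -> legal
(2,4): no bracket -> illegal
(2,5): no bracket -> illegal
(2,6): flips 1 -> legal
(3,0): no bracket -> illegal
(3,1): flips 1 -> legal
(3,6): flips 1 -> legal
(4,6): flips 1 -> legal
(5,1): no bracket -> illegal
(5,2): no bracket -> illegal
(5,4): no bracket -> illegal
(5,6): flips 1 -> legal
(6,0): flips 1 -> legal
(6,1): no bracket -> illegal
(6,2): flips 1 -> legal
(6,3): flips 1 -> legal
(6,4): flips 1 -> legal
(6,6): flips 1 -> legal
(7,4): no bracket -> illegal
(7,5): no bracket -> illegal
(7,6): no bracket -> illegal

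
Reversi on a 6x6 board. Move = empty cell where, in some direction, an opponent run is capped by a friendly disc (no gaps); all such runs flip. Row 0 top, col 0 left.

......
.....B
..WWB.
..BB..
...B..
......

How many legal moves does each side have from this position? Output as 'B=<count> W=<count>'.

-- B to move --
(1,1): flips 1 -> legal
(1,2): flips 1 -> legal
(1,3): flips 1 -> legal
(1,4): flips 1 -> legal
(2,1): flips 2 -> legal
(3,1): no bracket -> illegal
(3,4): no bracket -> illegal
B mobility = 5
-- W to move --
(0,4): no bracket -> illegal
(0,5): no bracket -> illegal
(1,3): no bracket -> illegal
(1,4): no bracket -> illegal
(2,1): no bracket -> illegal
(2,5): flips 1 -> legal
(3,1): no bracket -> illegal
(3,4): no bracket -> illegal
(3,5): no bracket -> illegal
(4,1): flips 1 -> legal
(4,2): flips 1 -> legal
(4,4): flips 1 -> legal
(5,2): no bracket -> illegal
(5,3): flips 2 -> legal
(5,4): no bracket -> illegal
W mobility = 5

Answer: B=5 W=5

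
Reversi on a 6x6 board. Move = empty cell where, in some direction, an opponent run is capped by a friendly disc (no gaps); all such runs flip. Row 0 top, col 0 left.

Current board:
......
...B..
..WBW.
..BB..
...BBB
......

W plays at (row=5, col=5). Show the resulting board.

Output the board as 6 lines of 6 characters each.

Answer: ......
...B..
..WBW.
..BW..
...BWB
.....W

Derivation:
Place W at (5,5); scan 8 dirs for brackets.
Dir NW: opp run (4,4) (3,3) capped by W -> flip
Dir N: opp run (4,5), next='.' -> no flip
Dir NE: edge -> no flip
Dir W: first cell '.' (not opp) -> no flip
Dir E: edge -> no flip
Dir SW: edge -> no flip
Dir S: edge -> no flip
Dir SE: edge -> no flip
All flips: (3,3) (4,4)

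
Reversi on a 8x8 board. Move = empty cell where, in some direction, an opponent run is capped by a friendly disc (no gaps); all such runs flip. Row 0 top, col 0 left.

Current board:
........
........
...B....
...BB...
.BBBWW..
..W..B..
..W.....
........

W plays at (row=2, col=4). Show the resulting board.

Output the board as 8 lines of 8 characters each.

Answer: ........
........
...BW...
...BW...
.BBBWW..
..W..B..
..W.....
........

Derivation:
Place W at (2,4); scan 8 dirs for brackets.
Dir NW: first cell '.' (not opp) -> no flip
Dir N: first cell '.' (not opp) -> no flip
Dir NE: first cell '.' (not opp) -> no flip
Dir W: opp run (2,3), next='.' -> no flip
Dir E: first cell '.' (not opp) -> no flip
Dir SW: opp run (3,3) (4,2), next='.' -> no flip
Dir S: opp run (3,4) capped by W -> flip
Dir SE: first cell '.' (not opp) -> no flip
All flips: (3,4)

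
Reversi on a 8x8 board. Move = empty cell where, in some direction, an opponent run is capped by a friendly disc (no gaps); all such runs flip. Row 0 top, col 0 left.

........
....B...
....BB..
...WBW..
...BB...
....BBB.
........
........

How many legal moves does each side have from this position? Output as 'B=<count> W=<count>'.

-- B to move --
(2,2): flips 1 -> legal
(2,3): flips 1 -> legal
(2,6): flips 1 -> legal
(3,2): flips 1 -> legal
(3,6): flips 1 -> legal
(4,2): flips 1 -> legal
(4,5): flips 1 -> legal
(4,6): flips 1 -> legal
B mobility = 8
-- W to move --
(0,3): no bracket -> illegal
(0,4): no bracket -> illegal
(0,5): no bracket -> illegal
(1,3): flips 1 -> legal
(1,5): flips 2 -> legal
(1,6): no bracket -> illegal
(2,3): no bracket -> illegal
(2,6): no bracket -> illegal
(3,2): no bracket -> illegal
(3,6): no bracket -> illegal
(4,2): no bracket -> illegal
(4,5): no bracket -> illegal
(4,6): no bracket -> illegal
(4,7): no bracket -> illegal
(5,2): no bracket -> illegal
(5,3): flips 2 -> legal
(5,7): no bracket -> illegal
(6,3): no bracket -> illegal
(6,4): no bracket -> illegal
(6,5): no bracket -> illegal
(6,6): flips 2 -> legal
(6,7): no bracket -> illegal
W mobility = 4

Answer: B=8 W=4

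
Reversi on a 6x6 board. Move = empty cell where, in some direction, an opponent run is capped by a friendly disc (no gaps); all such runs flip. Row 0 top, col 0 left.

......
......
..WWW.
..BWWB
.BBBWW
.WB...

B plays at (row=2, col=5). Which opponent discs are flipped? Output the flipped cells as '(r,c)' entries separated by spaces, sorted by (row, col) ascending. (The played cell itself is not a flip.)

Dir NW: first cell '.' (not opp) -> no flip
Dir N: first cell '.' (not opp) -> no flip
Dir NE: edge -> no flip
Dir W: opp run (2,4) (2,3) (2,2), next='.' -> no flip
Dir E: edge -> no flip
Dir SW: opp run (3,4) capped by B -> flip
Dir S: first cell 'B' (not opp) -> no flip
Dir SE: edge -> no flip

Answer: (3,4)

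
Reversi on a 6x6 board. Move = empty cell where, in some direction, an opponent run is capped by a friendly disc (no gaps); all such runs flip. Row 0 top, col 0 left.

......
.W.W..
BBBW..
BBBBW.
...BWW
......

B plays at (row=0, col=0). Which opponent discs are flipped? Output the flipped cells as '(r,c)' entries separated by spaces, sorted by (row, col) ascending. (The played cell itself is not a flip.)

Answer: (1,1)

Derivation:
Dir NW: edge -> no flip
Dir N: edge -> no flip
Dir NE: edge -> no flip
Dir W: edge -> no flip
Dir E: first cell '.' (not opp) -> no flip
Dir SW: edge -> no flip
Dir S: first cell '.' (not opp) -> no flip
Dir SE: opp run (1,1) capped by B -> flip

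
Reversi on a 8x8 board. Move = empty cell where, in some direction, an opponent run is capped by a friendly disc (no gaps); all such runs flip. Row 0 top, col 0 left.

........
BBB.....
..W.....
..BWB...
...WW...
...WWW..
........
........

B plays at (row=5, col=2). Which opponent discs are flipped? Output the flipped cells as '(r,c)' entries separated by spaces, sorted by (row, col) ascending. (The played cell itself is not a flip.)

Answer: (4,3)

Derivation:
Dir NW: first cell '.' (not opp) -> no flip
Dir N: first cell '.' (not opp) -> no flip
Dir NE: opp run (4,3) capped by B -> flip
Dir W: first cell '.' (not opp) -> no flip
Dir E: opp run (5,3) (5,4) (5,5), next='.' -> no flip
Dir SW: first cell '.' (not opp) -> no flip
Dir S: first cell '.' (not opp) -> no flip
Dir SE: first cell '.' (not opp) -> no flip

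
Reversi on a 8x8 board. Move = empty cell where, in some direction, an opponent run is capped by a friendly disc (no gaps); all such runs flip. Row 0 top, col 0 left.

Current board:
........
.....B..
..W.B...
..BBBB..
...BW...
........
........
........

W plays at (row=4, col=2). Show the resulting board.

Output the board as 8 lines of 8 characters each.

Answer: ........
.....B..
..W.B...
..WBBB..
..WWW...
........
........
........

Derivation:
Place W at (4,2); scan 8 dirs for brackets.
Dir NW: first cell '.' (not opp) -> no flip
Dir N: opp run (3,2) capped by W -> flip
Dir NE: opp run (3,3) (2,4) (1,5), next='.' -> no flip
Dir W: first cell '.' (not opp) -> no flip
Dir E: opp run (4,3) capped by W -> flip
Dir SW: first cell '.' (not opp) -> no flip
Dir S: first cell '.' (not opp) -> no flip
Dir SE: first cell '.' (not opp) -> no flip
All flips: (3,2) (4,3)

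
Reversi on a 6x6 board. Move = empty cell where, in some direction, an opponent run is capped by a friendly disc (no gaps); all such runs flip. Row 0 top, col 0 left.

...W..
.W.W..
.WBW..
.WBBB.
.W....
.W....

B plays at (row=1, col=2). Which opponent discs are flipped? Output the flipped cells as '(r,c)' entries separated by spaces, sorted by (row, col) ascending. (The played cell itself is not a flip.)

Dir NW: first cell '.' (not opp) -> no flip
Dir N: first cell '.' (not opp) -> no flip
Dir NE: opp run (0,3), next=edge -> no flip
Dir W: opp run (1,1), next='.' -> no flip
Dir E: opp run (1,3), next='.' -> no flip
Dir SW: opp run (2,1), next='.' -> no flip
Dir S: first cell 'B' (not opp) -> no flip
Dir SE: opp run (2,3) capped by B -> flip

Answer: (2,3)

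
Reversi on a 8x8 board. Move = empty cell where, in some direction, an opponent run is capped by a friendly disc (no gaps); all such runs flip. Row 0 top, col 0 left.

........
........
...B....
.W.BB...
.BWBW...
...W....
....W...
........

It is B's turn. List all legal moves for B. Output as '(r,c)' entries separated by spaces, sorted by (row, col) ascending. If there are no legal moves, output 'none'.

(2,0): no bracket -> illegal
(2,1): flips 1 -> legal
(2,2): no bracket -> illegal
(3,0): no bracket -> illegal
(3,2): no bracket -> illegal
(3,5): no bracket -> illegal
(4,0): no bracket -> illegal
(4,5): flips 1 -> legal
(5,1): flips 1 -> legal
(5,2): no bracket -> illegal
(5,4): flips 1 -> legal
(5,5): flips 1 -> legal
(6,2): no bracket -> illegal
(6,3): flips 1 -> legal
(6,5): no bracket -> illegal
(7,3): no bracket -> illegal
(7,4): no bracket -> illegal
(7,5): no bracket -> illegal

Answer: (2,1) (4,5) (5,1) (5,4) (5,5) (6,3)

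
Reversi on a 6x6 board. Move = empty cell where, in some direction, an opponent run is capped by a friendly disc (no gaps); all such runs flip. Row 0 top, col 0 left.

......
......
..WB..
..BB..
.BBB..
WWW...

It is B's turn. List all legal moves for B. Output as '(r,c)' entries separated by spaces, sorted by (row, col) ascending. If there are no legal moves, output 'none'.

Answer: (1,1) (1,2) (2,1)

Derivation:
(1,1): flips 1 -> legal
(1,2): flips 1 -> legal
(1,3): no bracket -> illegal
(2,1): flips 1 -> legal
(3,1): no bracket -> illegal
(4,0): no bracket -> illegal
(5,3): no bracket -> illegal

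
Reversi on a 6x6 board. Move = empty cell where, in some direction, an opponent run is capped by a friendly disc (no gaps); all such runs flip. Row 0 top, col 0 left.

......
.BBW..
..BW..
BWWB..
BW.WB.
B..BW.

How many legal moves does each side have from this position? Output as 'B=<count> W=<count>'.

-- B to move --
(0,2): no bracket -> illegal
(0,3): flips 2 -> legal
(0,4): flips 1 -> legal
(1,4): flips 4 -> legal
(2,0): no bracket -> illegal
(2,1): no bracket -> illegal
(2,4): flips 1 -> legal
(3,4): flips 1 -> legal
(4,2): flips 3 -> legal
(4,5): no bracket -> illegal
(5,1): no bracket -> illegal
(5,2): flips 1 -> legal
(5,5): flips 1 -> legal
B mobility = 8
-- W to move --
(0,0): no bracket -> illegal
(0,1): flips 1 -> legal
(0,2): flips 2 -> legal
(0,3): no bracket -> illegal
(1,0): flips 2 -> legal
(2,0): no bracket -> illegal
(2,1): flips 1 -> legal
(2,4): no bracket -> illegal
(3,4): flips 2 -> legal
(3,5): no bracket -> illegal
(4,2): no bracket -> illegal
(4,5): flips 1 -> legal
(5,1): no bracket -> illegal
(5,2): flips 1 -> legal
(5,5): no bracket -> illegal
W mobility = 7

Answer: B=8 W=7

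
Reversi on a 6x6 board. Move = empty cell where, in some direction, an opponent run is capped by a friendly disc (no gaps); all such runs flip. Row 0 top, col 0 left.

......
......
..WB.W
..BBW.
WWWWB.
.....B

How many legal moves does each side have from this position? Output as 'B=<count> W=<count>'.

-- B to move --
(1,1): flips 1 -> legal
(1,2): flips 1 -> legal
(1,3): no bracket -> illegal
(1,4): no bracket -> illegal
(1,5): no bracket -> illegal
(2,1): flips 1 -> legal
(2,4): flips 1 -> legal
(3,0): no bracket -> illegal
(3,1): no bracket -> illegal
(3,5): flips 1 -> legal
(4,5): flips 1 -> legal
(5,0): flips 1 -> legal
(5,1): flips 1 -> legal
(5,2): flips 1 -> legal
(5,3): flips 1 -> legal
(5,4): flips 1 -> legal
B mobility = 11
-- W to move --
(1,2): flips 1 -> legal
(1,3): flips 2 -> legal
(1,4): flips 2 -> legal
(2,1): flips 1 -> legal
(2,4): flips 2 -> legal
(3,1): flips 2 -> legal
(3,5): no bracket -> illegal
(4,5): flips 1 -> legal
(5,3): no bracket -> illegal
(5,4): flips 1 -> legal
W mobility = 8

Answer: B=11 W=8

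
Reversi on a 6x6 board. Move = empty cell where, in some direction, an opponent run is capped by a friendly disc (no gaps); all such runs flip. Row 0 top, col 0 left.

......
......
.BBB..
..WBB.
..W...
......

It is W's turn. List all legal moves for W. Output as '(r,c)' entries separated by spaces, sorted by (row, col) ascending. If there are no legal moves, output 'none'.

(1,0): flips 1 -> legal
(1,1): no bracket -> illegal
(1,2): flips 1 -> legal
(1,3): no bracket -> illegal
(1,4): flips 1 -> legal
(2,0): no bracket -> illegal
(2,4): flips 1 -> legal
(2,5): no bracket -> illegal
(3,0): no bracket -> illegal
(3,1): no bracket -> illegal
(3,5): flips 2 -> legal
(4,3): no bracket -> illegal
(4,4): no bracket -> illegal
(4,5): no bracket -> illegal

Answer: (1,0) (1,2) (1,4) (2,4) (3,5)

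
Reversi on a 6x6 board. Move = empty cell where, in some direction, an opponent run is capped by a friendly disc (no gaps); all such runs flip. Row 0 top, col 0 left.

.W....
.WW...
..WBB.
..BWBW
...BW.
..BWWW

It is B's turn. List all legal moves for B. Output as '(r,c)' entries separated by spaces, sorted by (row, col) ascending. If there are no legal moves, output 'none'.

(0,0): no bracket -> illegal
(0,2): flips 2 -> legal
(0,3): no bracket -> illegal
(1,0): no bracket -> illegal
(1,3): no bracket -> illegal
(2,0): no bracket -> illegal
(2,1): flips 1 -> legal
(2,5): no bracket -> illegal
(3,1): no bracket -> illegal
(4,2): flips 1 -> legal
(4,5): flips 1 -> legal

Answer: (0,2) (2,1) (4,2) (4,5)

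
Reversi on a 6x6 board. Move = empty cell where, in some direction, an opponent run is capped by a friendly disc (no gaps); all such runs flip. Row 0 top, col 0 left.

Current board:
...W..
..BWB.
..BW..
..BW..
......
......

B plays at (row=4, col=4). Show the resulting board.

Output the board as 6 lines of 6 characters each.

Answer: ...W..
..BWB.
..BW..
..BB..
....B.
......

Derivation:
Place B at (4,4); scan 8 dirs for brackets.
Dir NW: opp run (3,3) capped by B -> flip
Dir N: first cell '.' (not opp) -> no flip
Dir NE: first cell '.' (not opp) -> no flip
Dir W: first cell '.' (not opp) -> no flip
Dir E: first cell '.' (not opp) -> no flip
Dir SW: first cell '.' (not opp) -> no flip
Dir S: first cell '.' (not opp) -> no flip
Dir SE: first cell '.' (not opp) -> no flip
All flips: (3,3)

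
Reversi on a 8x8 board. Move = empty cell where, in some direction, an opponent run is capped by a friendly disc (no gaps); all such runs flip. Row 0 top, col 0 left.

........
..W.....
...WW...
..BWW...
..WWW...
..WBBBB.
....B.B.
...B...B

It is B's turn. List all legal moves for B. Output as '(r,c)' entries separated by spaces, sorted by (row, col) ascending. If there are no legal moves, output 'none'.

(0,1): no bracket -> illegal
(0,2): no bracket -> illegal
(0,3): no bracket -> illegal
(1,1): no bracket -> illegal
(1,3): flips 3 -> legal
(1,4): flips 4 -> legal
(1,5): no bracket -> illegal
(2,1): no bracket -> illegal
(2,2): flips 2 -> legal
(2,5): no bracket -> illegal
(3,1): flips 1 -> legal
(3,5): flips 3 -> legal
(4,1): no bracket -> illegal
(4,5): no bracket -> illegal
(5,1): flips 1 -> legal
(6,1): no bracket -> illegal
(6,2): flips 2 -> legal
(6,3): no bracket -> illegal

Answer: (1,3) (1,4) (2,2) (3,1) (3,5) (5,1) (6,2)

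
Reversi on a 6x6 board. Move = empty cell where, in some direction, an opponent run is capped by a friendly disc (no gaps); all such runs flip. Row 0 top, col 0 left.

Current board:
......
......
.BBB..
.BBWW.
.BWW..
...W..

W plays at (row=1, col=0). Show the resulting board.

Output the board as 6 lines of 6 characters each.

Place W at (1,0); scan 8 dirs for brackets.
Dir NW: edge -> no flip
Dir N: first cell '.' (not opp) -> no flip
Dir NE: first cell '.' (not opp) -> no flip
Dir W: edge -> no flip
Dir E: first cell '.' (not opp) -> no flip
Dir SW: edge -> no flip
Dir S: first cell '.' (not opp) -> no flip
Dir SE: opp run (2,1) (3,2) capped by W -> flip
All flips: (2,1) (3,2)

Answer: ......
W.....
.WBB..
.BWWW.
.BWW..
...W..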